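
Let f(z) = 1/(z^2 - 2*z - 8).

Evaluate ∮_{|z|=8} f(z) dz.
0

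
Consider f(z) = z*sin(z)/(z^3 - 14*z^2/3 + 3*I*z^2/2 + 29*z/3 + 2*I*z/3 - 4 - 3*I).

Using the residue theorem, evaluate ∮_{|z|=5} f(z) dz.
pi*(-198/455 + 54*I/455)*sin(3 - 3*I) + pi*(54/65 - 42*I/65)*sin(1 + I) + pi*(-36/91 + 48*I/91)*sin(2/3 + I/2)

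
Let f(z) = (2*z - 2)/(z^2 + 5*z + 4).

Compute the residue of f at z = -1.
-4/3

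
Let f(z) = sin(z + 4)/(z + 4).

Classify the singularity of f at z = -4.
removable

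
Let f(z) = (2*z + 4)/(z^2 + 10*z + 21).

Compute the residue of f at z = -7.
5/2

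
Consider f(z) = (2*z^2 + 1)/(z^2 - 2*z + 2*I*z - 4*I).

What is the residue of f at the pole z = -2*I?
Write f(z) = P(z)/Q(z) with P(z) = 2*z^2 + 1 and Q(z) = z^2 - 2*z + 2*I*z - 4*I.
The denominator factors as Q(z) = (z - 2)*(z + 2*I), so z = -2*I is a simple zero of Q and P is analytic there; z = -2*I is therefore a simple pole and
  Res(f, z₀) = P(z₀)/Q'(z₀).

Q'(z) = 2*z - 2 + 2*I, so Q'(-2*I) = -2 - 2*I.
P(-2*I) = -7.

Res(f, -2*I) = (-7)/(-2 - 2*I) = 7/4 - 7*I/4

Final answer: 7/4 - 7*I/4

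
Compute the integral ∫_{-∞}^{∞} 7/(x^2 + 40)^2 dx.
Let f(z) = 7/(z^2 + 40)^2. The denominator has no real zeros and deg Q - deg P = 4 ≥ 2, so the integral of f over the upper semicircle |z| = R tends to 0 as R → ∞. Closing the contour in the upper half-plane,
  ∫_{-∞}^{∞} f(x) dx = 2πi · Σ Res(f, z_k)  over the poles with Im z_k > 0.

Zeros of the denominator: z^2 + 40 = 0 gives z = ±2*sqrt(10)*I.
Upper half-plane: z = 2*sqrt(10)*I (a pole of order 2).

Write f(z) = g(z)/(z - 2*sqrt(10)*I)^2 with g(z) = 7/(z + 2*sqrt(10)*I)^2. For a double pole, Res(f, z₀) = g'(z₀):
  g'(z) = -14/(z + 2*sqrt(10)*I)^3
  Res(f, 2*sqrt(10)*I) = g'(2*sqrt(10)*I) = -7*sqrt(10)*I/3200

∫_{-∞}^{∞} f(x) dx = 2πi · (-7*sqrt(10)*I/3200) = 7*sqrt(10)*pi/1600

Final answer: 7*sqrt(10)*pi/1600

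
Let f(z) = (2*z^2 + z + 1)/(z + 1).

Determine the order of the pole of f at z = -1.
1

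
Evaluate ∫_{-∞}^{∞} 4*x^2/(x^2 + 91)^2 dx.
2*sqrt(91)*pi/91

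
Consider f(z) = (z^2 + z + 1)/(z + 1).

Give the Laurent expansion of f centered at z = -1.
Put w = z - (-1), i.e. z = w - 1. The denominator is w, so it suffices to rewrite the numerator in powers of w.

P(z) = z^2 + z + 1
P(w - 1) = 1 - w + w^2

Dividing each term by w:
  f = 1/w - 1 + w

Substituting back w = z + 1:
  f(z) = 1/(z + 1) - 1 + (z + 1)

The series is finite because the numerator is a polynomial; the negative powers form the principal part, and the coefficient of 1/(z + 1) gives Res(f, -1) = 1.

Final answer: 1/(z + 1) - 1 + (z + 1)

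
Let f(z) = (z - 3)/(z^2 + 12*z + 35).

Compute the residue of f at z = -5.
Write f(z) = P(z)/Q(z) with P(z) = z - 3 and Q(z) = z^2 + 12*z + 35.
The denominator factors as Q(z) = (z + 7)*(z + 5), so z = -5 is a simple zero of Q and P is analytic there; z = -5 is therefore a simple pole and
  Res(f, z₀) = P(z₀)/Q'(z₀).

Q'(z) = 2*z + 12, so Q'(-5) = 2.
P(-5) = -8.

Res(f, -5) = (-8)/(2) = -4

Final answer: -4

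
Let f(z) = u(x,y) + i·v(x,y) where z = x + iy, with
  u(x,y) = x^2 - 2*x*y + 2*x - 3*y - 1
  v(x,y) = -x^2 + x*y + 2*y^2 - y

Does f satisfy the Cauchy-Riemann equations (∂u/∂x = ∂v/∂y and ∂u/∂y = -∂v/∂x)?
∂u/∂x = 2*x - 2*y + 2
∂v/∂y = x + 4*y - 1
∂u/∂y = -2*x - 3
∂v/∂x = -2*x + y
∂u/∂x ≠ ∂v/∂y and ∂u/∂y ≠ -∂v/∂x; the Cauchy-Riemann equations are not satisfied, so f is not analytic.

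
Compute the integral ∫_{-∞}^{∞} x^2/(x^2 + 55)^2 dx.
Let f(z) = z^2/(z^2 + 55)^2. The denominator has no real zeros and deg Q - deg P = 2 ≥ 2, so the integral of f over the upper semicircle |z| = R tends to 0 as R → ∞. Closing the contour in the upper half-plane,
  ∫_{-∞}^{∞} f(x) dx = 2πi · Σ Res(f, z_k)  over the poles with Im z_k > 0.

Zeros of the denominator: z^2 + 55 = 0 gives z = ±sqrt(55)*I.
Upper half-plane: z = sqrt(55)*I (a pole of order 2).

Write f(z) = g(z)/(z - sqrt(55)*I)^2 with g(z) = z^2/(z + sqrt(55)*I)^2. For a double pole, Res(f, z₀) = g'(z₀):
  g'(z) = 2*sqrt(55)*I*z/(z + sqrt(55)*I)^3
  Res(f, sqrt(55)*I) = g'(sqrt(55)*I) = -sqrt(55)*I/220

∫_{-∞}^{∞} f(x) dx = 2πi · (-sqrt(55)*I/220) = sqrt(55)*pi/110

Final answer: sqrt(55)*pi/110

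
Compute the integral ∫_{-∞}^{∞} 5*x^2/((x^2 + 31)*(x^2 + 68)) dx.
5*pi*(-sqrt(31) + 2*sqrt(17))/37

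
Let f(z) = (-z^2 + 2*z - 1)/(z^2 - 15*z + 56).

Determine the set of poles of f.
The singularities of f are the zeros of the denominator. Factoring,
  z^2 - 15*z + 56 = (z - 7)*(z - 8)
so the candidates are z = 7, z = 8.

Check the numerator P(z) = -z^2 + 2*z - 1 at each one:
  P(7) = -36 ≠ 0, so z = 7 is a (simple) pole.
  P(8) = -49 ≠ 0, so z = 8 is a (simple) pole.

Poles of f: {7, 8}

Final answer: {7, 8}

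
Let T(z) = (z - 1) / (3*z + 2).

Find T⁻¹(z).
Set w = T(z) = (z - 1) / (3*z + 2) and solve for z:
  w*(3*z + 2) = z - 1
  2*w + z*(3*w - 1) + 1 = 0
  z*(3*w - 1) = -2*w - 1
  z = (2*w + 1)/(1 - 3*w)
Renaming the variable, T⁻¹(z) = (2*z + 1)/(-3*z + 1) = (-2*z - 1)/(3*z - 1).
(Check: ad - bc = 5 ≠ 0, so T is invertible.)

Final answer: (-2*z - 1)/(3*z - 1)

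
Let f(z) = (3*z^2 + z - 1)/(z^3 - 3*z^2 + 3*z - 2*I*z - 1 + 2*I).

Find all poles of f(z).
The singularities of f are the zeros of the denominator. Factoring,
  z^3 - 3*z^2 + 3*z - 2*I*z - 1 + 2*I = (z + I)*(z - 1)*(z - 2 - I)
so the candidates are z = -I, z = 1, z = 2 + I.

Check the numerator P(z) = 3*z^2 + z - 1 at each one:
  P(-I) = -4 - I ≠ 0, so z = -I is a (simple) pole.
  P(1) = 3 ≠ 0, so z = 1 is a (simple) pole.
  P(2 + I) = 10 + 13*I ≠ 0, so z = 2 + I is a (simple) pole.

Poles of f: {-I, 1, 2 + I}

Final answer: {-I, 1, 2 + I}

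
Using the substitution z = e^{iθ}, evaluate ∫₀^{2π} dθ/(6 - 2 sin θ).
Call the integral J. The integrand is 2π-periodic and we integrate over a full period, so shifting θ does not change the value (θ → θ + π/2 turns sin θ into cos θ; θ → θ + π flips the sign of the trig term). Hence
  J = ∫₀^{2π} dθ/(6 + 2 cos θ).
Put z = e^{iθ}: then cos θ = (z + 1/z)/2, dθ = dz/(iz), and z runs once counterclockwise around |z| = 1:
  J = ∮_{|z|=1} 1/(6 + 2*(z + 1/z)/2) · dz/(iz) = (2/i) ∮_{|z|=1} dz/(2*z^2 + 12*z + 2).
The roots of 2*z^2 + 12*z + 2 are z = (-6 ± sqrt(6^2 - 2^2))/2, with sqrt(32) = 4*sqrt(2); their product is 1, so only z₊ = -3 + 2*sqrt(2) lies inside the unit circle (z₋ = -3 - 2*sqrt(2) lies outside).
z₊ is a simple zero of q(z) = 2*z^2 + 12*z + 2, so Res(1/q, z₊) = 1/q'(z₊) with q'(z) = 4*z + 12; and q'(z₊) = 2*(z₊ - z₋) = 8*sqrt(2).
Therefore J = (2/i) · 2πi · 1/(8*sqrt(2)) = 2*pi/(4*sqrt(2)) = sqrt(2)*pi/4

Final answer: sqrt(2)*pi/4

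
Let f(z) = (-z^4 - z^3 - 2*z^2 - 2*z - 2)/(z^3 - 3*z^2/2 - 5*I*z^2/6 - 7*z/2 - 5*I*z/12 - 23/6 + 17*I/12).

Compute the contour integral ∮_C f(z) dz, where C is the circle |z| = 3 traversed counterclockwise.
pi*(-81/2500 + 2747*I/22500)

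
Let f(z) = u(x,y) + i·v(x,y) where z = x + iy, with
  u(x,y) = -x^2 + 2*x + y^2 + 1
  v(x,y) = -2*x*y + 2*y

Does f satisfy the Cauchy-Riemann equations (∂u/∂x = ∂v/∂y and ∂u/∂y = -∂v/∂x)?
∂u/∂x = 2 - 2*x
∂v/∂y = 2 - 2*x
∂u/∂y = 2*y
∂v/∂x = -2*y
∂u/∂x = ∂v/∂y and ∂u/∂y = -∂v/∂x hold identically; f is analytic.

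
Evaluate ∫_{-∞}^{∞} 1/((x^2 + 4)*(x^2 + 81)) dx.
pi/198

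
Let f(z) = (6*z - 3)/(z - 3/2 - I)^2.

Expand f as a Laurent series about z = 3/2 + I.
Put w = z - (3/2 + I), i.e. z = w + 3/2 + I. The denominator is w^2, so it suffices to rewrite the numerator in powers of w.

P(z) = 6*z - 3
P(w + 3/2 + I) = 6 + 6*I + 6*w

Dividing each term by w^2:
  f = (6 + 6*I)/w^2 + 6/w

Substituting back w = z - 3/2 - I:
  f(z) = (6 + 6*I)/(z - 3/2 - I)^2 + 6/(z - 3/2 - I)

The series is finite because the numerator is a polynomial; the negative powers form the principal part, and the coefficient of 1/(z - 3/2 - I) gives Res(f, 3/2 + I) = 6.

Final answer: (6 + 6*I)/(z - 3/2 - I)^2 + 6/(z - 3/2 - I)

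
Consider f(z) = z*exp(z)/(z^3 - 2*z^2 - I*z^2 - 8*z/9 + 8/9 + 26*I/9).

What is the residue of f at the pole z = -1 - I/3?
Write f(z) = P(z)/Q(z) with P(z) = z*exp(z) and Q(z) = z^3 - 2*z^2 - I*z^2 - 8*z/9 + 8/9 + 26*I/9.
The denominator factors as Q(z) = (z + 1 + I/3)*(z - 2 - I/3)*(z - 1 - I), so z = -1 - I/3 is a simple zero of Q and P is analytic there; z = -1 - I/3 is therefore a simple pole and
  Res(f, z₀) = P(z₀)/Q'(z₀).

Q'(z) = 3*z^2 - 4*z - 2*I*z - 8/9, so Q'(-1 - I/3) = 46/9 + 16*I/3.
P(-1 - I/3) = (-1 - I/3)*exp(-1 - I/3).

Res(f, -1 - I/3) = ((-1 - I/3)*exp(-1 - I/3))/(46/9 + 16*I/3) = (-279/2210 + 147*I/2210)*exp(-1 - I/3)

Final answer: (-279/2210 + 147*I/2210)*exp(-1 - I/3)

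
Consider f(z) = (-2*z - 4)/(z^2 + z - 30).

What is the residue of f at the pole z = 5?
Write f(z) = P(z)/Q(z) with P(z) = -2*z - 4 and Q(z) = z^2 + z - 30.
The denominator factors as Q(z) = (z - 5)*(z + 6), so z = 5 is a simple zero of Q and P is analytic there; z = 5 is therefore a simple pole and
  Res(f, z₀) = P(z₀)/Q'(z₀).

Q'(z) = 2*z + 1, so Q'(5) = 11.
P(5) = -14.

Res(f, 5) = (-14)/(11) = -14/11

Final answer: -14/11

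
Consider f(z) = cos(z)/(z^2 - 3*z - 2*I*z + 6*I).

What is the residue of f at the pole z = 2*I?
(-3/13 - 2*I/13)*cosh(2)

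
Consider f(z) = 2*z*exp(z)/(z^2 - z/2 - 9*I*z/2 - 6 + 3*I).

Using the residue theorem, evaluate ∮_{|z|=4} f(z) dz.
By the residue theorem, ∮_C f(z) dz = 2πi · (sum of the residues of f at the poles inside |z| = 4).

The denominator factors as (z - 3/2 - 3*I/2)*(z + 1 - 3*I), so the singularities of f are simple poles at z = 3/2 + 3*I/2, z = -1 + 3*I.
  |3/2 + 3*I/2|² = 9/2 < 16 = 4², so this pole is inside the contour.
  |-1 + 3*I|² = 10 < 16 = 4², so this pole is inside the contour.

With P(z) = 2*z*exp(z) and Q(z) = z^2 - z/2 - 9*I*z/2 - 6 + 3*I, each pole is simple, so Res(f, z₀) = P(z₀)/Q'(z₀) with Q'(z) = 2*z - 1/2 - 9*I/2.
  Res(f, 3/2 + 3*I/2) = P(3/2 + 3*I/2)/Q'(3/2 + 3*I/2) = ((3 + 3*I)*exp(3/2 + 3*I/2))/(5/2 - 3*I/2) = (6/17 + 24*I/17)*exp(3/2 + 3*I/2)
  Res(f, -1 + 3*I) = P(-1 + 3*I)/Q'(-1 + 3*I) = ((-2 + 6*I)*exp(-1 + 3*I))/(-5/2 + 3*I/2) = (28/17 - 24*I/17)*exp(-1 + 3*I)

Sum of residues inside C: (28/17 - 24*I/17)*exp(-1 + 3*I) + (6/17 + 24*I/17)*exp(3/2 + 3*I/2)
∮_C f(z) dz = 2πi · ((28/17 - 24*I/17)*exp(-1 + 3*I) + (6/17 + 24*I/17)*exp(3/2 + 3*I/2)) = pi*(-48/17 + 12*I/17)*exp(3/2 + 3*I/2) + pi*(48/17 + 56*I/17)*exp(-1 + 3*I)

Final answer: pi*(-48/17 + 12*I/17)*exp(3/2 + 3*I/2) + pi*(48/17 + 56*I/17)*exp(-1 + 3*I)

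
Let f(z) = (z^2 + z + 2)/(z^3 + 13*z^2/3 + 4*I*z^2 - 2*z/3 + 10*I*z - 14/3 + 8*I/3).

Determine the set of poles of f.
The singularities of f are the zeros of the denominator. Factoring,
  z^3 + 13*z^2/3 + 4*I*z^2 - 2*z/3 + 10*I*z - 14/3 + 8*I/3 = (z + 1 + I)*(z + 1/3 + I)*(z + 3 + 2*I)
so the candidates are z = -1 - I, z = -1/3 - I, z = -3 - 2*I.

Check the numerator P(z) = z^2 + z + 2 at each one:
  P(-1 - I) = 1 + I ≠ 0, so z = -1 - I is a (simple) pole.
  P(-1/3 - I) = 7/9 - I/3 ≠ 0, so z = -1/3 - I is a (simple) pole.
  P(-3 - 2*I) = 4 + 10*I ≠ 0, so z = -3 - 2*I is a (simple) pole.

Poles of f: {-3 - 2*I, -1 - I, -1/3 - I}

Final answer: {-3 - 2*I, -1 - I, -1/3 - I}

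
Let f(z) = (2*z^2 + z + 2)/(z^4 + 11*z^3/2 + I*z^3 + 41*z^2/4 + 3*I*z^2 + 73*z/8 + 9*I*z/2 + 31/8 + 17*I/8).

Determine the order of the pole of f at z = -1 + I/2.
Factor the denominator:
  z^4 + 11*z^3/2 + I*z^3 + 41*z^2/4 + 3*I*z^2 + 73*z/8 + 9*I*z/2 + 31/8 + 17*I/8 = (z + 1 - I/2)^2*(z + 1/2 + I)*(z + 3 + I)

The numerator P(z) = 2*z^2 + z + 2 has P(-1 + I/2) = 5/2 - 3*I/2 ≠ 0, so no factor of (z + 1 - I/2) cancels.
Near z = -1 + I/2 we can therefore write f(z) = g(z)/(z + 1 - I/2)^2 with g analytic at -1 + I/2 and g(-1 + I/2) ≠ 0 (g is the numerator divided by the remaining denominator factors).

Hence z = -1 + I/2 is a pole of order 2.

Final answer: 2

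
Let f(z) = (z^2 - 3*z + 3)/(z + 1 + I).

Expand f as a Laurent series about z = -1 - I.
Put w = z - (-1 - I), i.e. z = w - 1 - I. The denominator is w, so it suffices to rewrite the numerator in powers of w.

P(z) = z^2 - 3*z + 3
P(w - 1 - I) = 6 + 5*I + (-5 - 2*I)*w + w^2

Dividing each term by w:
  f = (6 + 5*I)/w - 5 - 2*I + w

Substituting back w = z + 1 + I:
  f(z) = (6 + 5*I)/(z + 1 + I) - 5 - 2*I + (z + 1 + I)

The series is finite because the numerator is a polynomial; the negative powers form the principal part, and the coefficient of 1/(z + 1 + I) gives Res(f, -1 - I) = 6 + 5*I.

Final answer: (6 + 5*I)/(z + 1 + I) - 5 - 2*I + (z + 1 + I)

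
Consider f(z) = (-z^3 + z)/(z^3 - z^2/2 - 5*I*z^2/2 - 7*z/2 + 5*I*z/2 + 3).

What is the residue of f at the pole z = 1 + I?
Write f(z) = P(z)/Q(z) with P(z) = -z^3 + z and Q(z) = z^3 - z^2/2 - 5*I*z^2/2 - 7*z/2 + 5*I*z/2 + 3.
The denominator factors as Q(z) = (z - 1 - I)*(z - 1)*(z + 3/2 - 3*I/2), so z = 1 + I is a simple zero of Q and P is analytic there; z = 1 + I is therefore a simple pole and
  Res(f, z₀) = P(z₀)/Q'(z₀).

Q'(z) = 3*z^2 - z - 5*I*z - 7/2 + 5*I/2, so Q'(1 + I) = 1/2 + 5*I/2.
P(1 + I) = 3 - I.

Res(f, 1 + I) = (3 - I)/(1/2 + 5*I/2) = -2/13 - 16*I/13

Final answer: -2/13 - 16*I/13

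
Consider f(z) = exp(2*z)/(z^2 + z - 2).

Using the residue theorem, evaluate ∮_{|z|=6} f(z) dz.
-2*I*pi*exp(-4)/3 + 2*I*pi*exp(2)/3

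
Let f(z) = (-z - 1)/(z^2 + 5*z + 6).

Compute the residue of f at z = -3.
Write f(z) = P(z)/Q(z) with P(z) = -z - 1 and Q(z) = z^2 + 5*z + 6.
The denominator factors as Q(z) = (z + 2)*(z + 3), so z = -3 is a simple zero of Q and P is analytic there; z = -3 is therefore a simple pole and
  Res(f, z₀) = P(z₀)/Q'(z₀).

Q'(z) = 2*z + 5, so Q'(-3) = -1.
P(-3) = 2.

Res(f, -3) = (2)/(-1) = -2

Final answer: -2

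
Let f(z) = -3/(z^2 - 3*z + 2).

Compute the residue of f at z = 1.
Write f(z) = P(z)/Q(z) with P(z) = -3 and Q(z) = z^2 - 3*z + 2.
The denominator factors as Q(z) = (z - 2)*(z - 1), so z = 1 is a simple zero of Q and P is analytic there; z = 1 is therefore a simple pole and
  Res(f, z₀) = P(z₀)/Q'(z₀).

Q'(z) = 2*z - 3, so Q'(1) = -1.
P(1) = -3.

Res(f, 1) = (-3)/(-1) = 3

Final answer: 3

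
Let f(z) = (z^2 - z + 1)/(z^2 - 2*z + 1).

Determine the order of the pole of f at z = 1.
Factor the denominator:
  z^2 - 2*z + 1 = (z - 1)^2

The numerator P(z) = z^2 - z + 1 has P(1) = 1 ≠ 0, so no factor of (z - 1) cancels.
Near z = 1 we can therefore write f(z) = g(z)/(z - 1)^2 with g analytic at 1 and g(1) ≠ 0 (g is just the numerator).

Hence z = 1 is a pole of order 2.

Final answer: 2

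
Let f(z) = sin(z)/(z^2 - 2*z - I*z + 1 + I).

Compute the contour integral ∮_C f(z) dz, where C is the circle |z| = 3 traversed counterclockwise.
By the residue theorem, ∮_C f(z) dz = 2πi · (sum of the residues of f at the poles inside |z| = 3).

The denominator factors as (z - 1)*(z - 1 - I), so the singularities of f are simple poles at z = 1, z = 1 + I.
  |1|² = 1 < 9 = 3², so this pole is inside the contour.
  |1 + I|² = 2 < 9 = 3², so this pole is inside the contour.

With P(z) = sin(z) and Q(z) = z^2 - 2*z - I*z + 1 + I, each pole is simple, so Res(f, z₀) = P(z₀)/Q'(z₀) with Q'(z) = 2*z - 2 - I.
  Res(f, 1) = P(1)/Q'(1) = (sin(1))/(-I) = I*sin(1)
  Res(f, 1 + I) = P(1 + I)/Q'(1 + I) = (sin(1 + I))/(I) = -I*sin(1 + I)

Sum of residues inside C: -I*sin(1 + I) + I*sin(1)
∮_C f(z) dz = 2πi · (-I*sin(1 + I) + I*sin(1)) = -2*pi*sin(1) + 2*pi*sin(1 + I)

Final answer: -2*pi*sin(1) + 2*pi*sin(1 + I)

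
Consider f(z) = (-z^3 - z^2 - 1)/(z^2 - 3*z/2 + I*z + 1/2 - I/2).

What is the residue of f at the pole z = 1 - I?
-14/5 + 12*I/5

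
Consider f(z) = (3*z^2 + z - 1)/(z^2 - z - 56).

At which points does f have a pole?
{-7, 8}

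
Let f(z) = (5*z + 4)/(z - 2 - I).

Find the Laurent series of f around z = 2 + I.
(14 + 5*I)/(z - 2 - I) + 5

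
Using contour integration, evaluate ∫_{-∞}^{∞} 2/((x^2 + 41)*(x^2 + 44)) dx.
pi*(-41*sqrt(11) + 22*sqrt(41))/1353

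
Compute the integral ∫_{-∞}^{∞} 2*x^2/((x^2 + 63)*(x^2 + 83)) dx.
Let f(z) = 2*z^2/((z^2 + 63)*(z^2 + 83)). The denominator has no real zeros and deg Q - deg P = 2 ≥ 2, so the integral of f over the upper semicircle |z| = R tends to 0 as R → ∞. Closing the contour in the upper half-plane,
  ∫_{-∞}^{∞} f(x) dx = 2πi · Σ Res(f, z_k)  over the poles with Im z_k > 0.

Zeros of the denominator: z^2 + 63 = 0 gives z = ±3*sqrt(7)*I; z^2 + 83 = 0 gives z = ±sqrt(83)*I.
Upper half-plane: z = 3*sqrt(7)*I, z = sqrt(83)*I (simple).

Each pole is a simple zero of Q(z) = z^4 + 146*z^2 + 5229, so Res(f, z₀) = P(z₀)/Q'(z₀) with P(z) = 2*z^2, Q'(z) = 4*z^3 + 292*z:
  Res(f, 3*sqrt(7)*I) = (-126)/(120*sqrt(7)*I) = 3*sqrt(7)*I/20
  Res(f, sqrt(83)*I) = (-166)/(-40*sqrt(83)*I) = -sqrt(83)*I/20

Sum of residues: I*(-sqrt(83) + 3*sqrt(7))/20
∫_{-∞}^{∞} f(x) dx = 2πi · (I*(-sqrt(83) + 3*sqrt(7))/20) = pi*(-3*sqrt(7) + sqrt(83))/10

Final answer: pi*(-3*sqrt(7) + sqrt(83))/10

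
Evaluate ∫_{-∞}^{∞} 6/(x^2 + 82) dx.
Let f(z) = 6/(z^2 + 82). The denominator has no real zeros and deg Q - deg P = 2 ≥ 2, so the integral of f over the upper semicircle |z| = R tends to 0 as R → ∞. Closing the contour in the upper half-plane,
  ∫_{-∞}^{∞} f(x) dx = 2πi · Σ Res(f, z_k)  over the poles with Im z_k > 0.

Zeros of the denominator: z^2 + 82 = 0 gives z = ±sqrt(82)*I.
Upper half-plane: z = sqrt(82)*I (simple).

Each pole is a simple zero of Q(z) = z^2 + 82, so Res(f, z₀) = P(z₀)/Q'(z₀) with P(z) = 6, Q'(z) = 2*z:
  Res(f, sqrt(82)*I) = (6)/(2*sqrt(82)*I) = -3*sqrt(82)*I/82

∫_{-∞}^{∞} f(x) dx = 2πi · (-3*sqrt(82)*I/82) = 3*sqrt(82)*pi/41

Final answer: 3*sqrt(82)*pi/41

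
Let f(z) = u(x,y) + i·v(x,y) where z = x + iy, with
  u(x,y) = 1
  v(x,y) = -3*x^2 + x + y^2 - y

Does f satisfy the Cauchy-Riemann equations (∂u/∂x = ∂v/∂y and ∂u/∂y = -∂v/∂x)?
∂u/∂x = 0
∂v/∂y = 2*y - 1
∂u/∂y = 0
∂v/∂x = 1 - 6*x
∂u/∂x ≠ ∂v/∂y and ∂u/∂y ≠ -∂v/∂x; the Cauchy-Riemann equations are not satisfied, so f is not analytic.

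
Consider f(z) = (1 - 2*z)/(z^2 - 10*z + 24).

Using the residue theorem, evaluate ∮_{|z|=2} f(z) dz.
0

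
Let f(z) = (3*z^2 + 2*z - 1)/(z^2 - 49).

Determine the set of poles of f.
The singularities of f are the zeros of the denominator. Factoring,
  z^2 - 49 = (z - 7)*(z + 7)
so the candidates are z = 7, z = -7.

Check the numerator P(z) = 3*z^2 + 2*z - 1 at each one:
  P(7) = 160 ≠ 0, so z = 7 is a (simple) pole.
  P(-7) = 132 ≠ 0, so z = -7 is a (simple) pole.

Poles of f: {-7, 7}

Final answer: {-7, 7}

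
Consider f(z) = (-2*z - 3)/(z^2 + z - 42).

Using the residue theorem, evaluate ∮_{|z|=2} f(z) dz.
By the residue theorem, ∮_C f(z) dz = 2πi · (sum of the residues of f at the poles inside |z| = 2).

The denominator factors as (z - 6)*(z + 7), so the singularities of f are simple poles at z = 6, z = -7.
  |6|² = 36 > 4 = 2², so this pole is outside the contour.
  |-7|² = 49 > 4 = 2², so this pole is outside the contour.

No pole lies inside the contour, so f is analytic on and inside C and the integral is 0 (Cauchy's theorem).

Final answer: 0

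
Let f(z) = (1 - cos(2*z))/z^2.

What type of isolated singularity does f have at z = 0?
Let u = z. The argument of cos is 2*z = 2u, so
  f = (1 - cos(2u))/u^2 = ((2u)^2/2 - (2u)^4/24 + ...)/u^2 = 2 - (2/3)*u^2 + ...
The Laurent expansion about u = 0 has no negative powers; equivalently lim_{z→0} f(z) = 2 exists and is finite.
So the singularity is removable.

Final answer: removable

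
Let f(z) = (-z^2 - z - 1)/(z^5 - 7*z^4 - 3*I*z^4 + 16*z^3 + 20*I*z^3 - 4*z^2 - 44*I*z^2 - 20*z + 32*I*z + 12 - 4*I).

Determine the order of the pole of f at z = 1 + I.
4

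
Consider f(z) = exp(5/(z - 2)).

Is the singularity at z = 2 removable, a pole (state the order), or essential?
Let u = z - 2. Then
  e^(5/u) = Σ_{k≥0} (5)^k/(k!·u^k) = 1 + 5/u + 25/(2*u^2) + 125/(6*u^3) + ...
which has infinitely many negative powers of u, so exp(5/(z - 2)) has an essential singularity at z = 2.
So the singularity is essential.

Final answer: essential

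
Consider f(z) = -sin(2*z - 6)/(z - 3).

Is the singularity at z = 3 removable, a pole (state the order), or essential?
removable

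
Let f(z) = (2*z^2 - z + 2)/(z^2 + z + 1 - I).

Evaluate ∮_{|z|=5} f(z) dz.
By the residue theorem, ∮_C f(z) dz = 2πi · (sum of the residues of f at the poles inside |z| = 5).

The denominator factors as (z - I)*(z + 1 + I), so the singularities of f are simple poles at z = I, z = -1 - I.
  |I|² = 1 < 25 = 5², so this pole is inside the contour.
  |-1 - I|² = 2 < 25 = 5², so this pole is inside the contour.

With P(z) = 2*z^2 - z + 2 and Q(z) = z^2 + z + 1 - I, each pole is simple, so Res(f, z₀) = P(z₀)/Q'(z₀) with Q'(z) = 2*z + 1.
  Res(f, I) = P(I)/Q'(I) = (-I)/(1 + 2*I) = -2/5 - I/5
  Res(f, -1 - I) = P(-1 - I)/Q'(-1 - I) = (3 + 5*I)/(-1 - 2*I) = -13/5 + I/5

Sum of residues inside C: -3
∮_C f(z) dz = 2πi · (-3) = -6*I*pi

Final answer: -6*I*pi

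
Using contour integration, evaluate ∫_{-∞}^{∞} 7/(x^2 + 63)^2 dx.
Let f(z) = 7/(z^2 + 63)^2. The denominator has no real zeros and deg Q - deg P = 4 ≥ 2, so the integral of f over the upper semicircle |z| = R tends to 0 as R → ∞. Closing the contour in the upper half-plane,
  ∫_{-∞}^{∞} f(x) dx = 2πi · Σ Res(f, z_k)  over the poles with Im z_k > 0.

Zeros of the denominator: z^2 + 63 = 0 gives z = ±3*sqrt(7)*I.
Upper half-plane: z = 3*sqrt(7)*I (a pole of order 2).

Write f(z) = g(z)/(z - 3*sqrt(7)*I)^2 with g(z) = 7/(z + 3*sqrt(7)*I)^2. For a double pole, Res(f, z₀) = g'(z₀):
  g'(z) = -14/(z + 3*sqrt(7)*I)^3
  Res(f, 3*sqrt(7)*I) = g'(3*sqrt(7)*I) = -sqrt(7)*I/756

∫_{-∞}^{∞} f(x) dx = 2πi · (-sqrt(7)*I/756) = sqrt(7)*pi/378

Final answer: sqrt(7)*pi/378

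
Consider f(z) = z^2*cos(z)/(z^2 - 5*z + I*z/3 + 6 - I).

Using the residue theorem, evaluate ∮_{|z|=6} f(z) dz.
By the residue theorem, ∮_C f(z) dz = 2πi · (sum of the residues of f at the poles inside |z| = 6).

The denominator factors as (z - 3)*(z - 2 + I/3), so the singularities of f are simple poles at z = 3, z = 2 - I/3.
  |3|² = 9 < 36 = 6², so this pole is inside the contour.
  |2 - I/3|² = 37/9 < 36 = 6², so this pole is inside the contour.

With P(z) = z^2*cos(z) and Q(z) = z^2 - 5*z + I*z/3 + 6 - I, each pole is simple, so Res(f, z₀) = P(z₀)/Q'(z₀) with Q'(z) = 2*z - 5 + I/3.
  Res(f, 3) = P(3)/Q'(3) = (9*cos(3))/(1 + I/3) = (81/10 - 27*I/10)*cos(3)
  Res(f, 2 - I/3) = P(2 - I/3)/Q'(2 - I/3) = ((35/9 - 4*I/3)*cos(2 - I/3))/(-1 - I/3) = (-31/10 + 71*I/30)*cos(2 - I/3)

Sum of residues inside C: (-31/10 + 71*I/30)*cos(2 - I/3) + (81/10 - 27*I/10)*cos(3)
∮_C f(z) dz = 2πi · ((-31/10 + 71*I/30)*cos(2 - I/3) + (81/10 - 27*I/10)*cos(3)) = pi*(27/5 + 81*I/5)*cos(3) + pi*(-71/15 - 31*I/5)*cos(2 - I/3)

Final answer: pi*(27/5 + 81*I/5)*cos(3) + pi*(-71/15 - 31*I/5)*cos(2 - I/3)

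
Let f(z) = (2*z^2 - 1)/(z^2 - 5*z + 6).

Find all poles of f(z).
The singularities of f are the zeros of the denominator. Factoring,
  z^2 - 5*z + 6 = (z - 3)*(z - 2)
so the candidates are z = 3, z = 2.

Check the numerator P(z) = 2*z^2 - 1 at each one:
  P(3) = 17 ≠ 0, so z = 3 is a (simple) pole.
  P(2) = 7 ≠ 0, so z = 2 is a (simple) pole.

Poles of f: {2, 3}

Final answer: {2, 3}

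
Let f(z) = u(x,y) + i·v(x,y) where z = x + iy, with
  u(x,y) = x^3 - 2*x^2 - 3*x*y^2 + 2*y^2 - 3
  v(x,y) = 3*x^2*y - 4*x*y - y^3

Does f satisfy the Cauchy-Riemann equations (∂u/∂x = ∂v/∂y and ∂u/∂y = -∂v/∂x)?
∂u/∂x = 3*x^2 - 4*x - 3*y^2
∂v/∂y = 3*x^2 - 4*x - 3*y^2
∂u/∂y = -6*x*y + 4*y
∂v/∂x = 6*x*y - 4*y
∂u/∂x = ∂v/∂y and ∂u/∂y = -∂v/∂x hold identically; f is analytic.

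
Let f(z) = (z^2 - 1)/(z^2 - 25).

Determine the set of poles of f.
The singularities of f are the zeros of the denominator. Factoring,
  z^2 - 25 = (z - 5)*(z + 5)
so the candidates are z = 5, z = -5.

Check the numerator P(z) = z^2 - 1 at each one:
  P(5) = 24 ≠ 0, so z = 5 is a (simple) pole.
  P(-5) = 24 ≠ 0, so z = -5 is a (simple) pole.

Poles of f: {-5, 5}

Final answer: {-5, 5}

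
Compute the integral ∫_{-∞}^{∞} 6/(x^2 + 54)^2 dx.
Let f(z) = 6/(z^2 + 54)^2. The denominator has no real zeros and deg Q - deg P = 4 ≥ 2, so the integral of f over the upper semicircle |z| = R tends to 0 as R → ∞. Closing the contour in the upper half-plane,
  ∫_{-∞}^{∞} f(x) dx = 2πi · Σ Res(f, z_k)  over the poles with Im z_k > 0.

Zeros of the denominator: z^2 + 54 = 0 gives z = ±3*sqrt(6)*I.
Upper half-plane: z = 3*sqrt(6)*I (a pole of order 2).

Write f(z) = g(z)/(z - 3*sqrt(6)*I)^2 with g(z) = 6/(z + 3*sqrt(6)*I)^2. For a double pole, Res(f, z₀) = g'(z₀):
  g'(z) = -12/(z + 3*sqrt(6)*I)^3
  Res(f, 3*sqrt(6)*I) = g'(3*sqrt(6)*I) = -sqrt(6)*I/648

∫_{-∞}^{∞} f(x) dx = 2πi · (-sqrt(6)*I/648) = sqrt(6)*pi/324

Final answer: sqrt(6)*pi/324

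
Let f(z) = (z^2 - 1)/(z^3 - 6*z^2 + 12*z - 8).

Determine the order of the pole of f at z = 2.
Factor the denominator:
  z^3 - 6*z^2 + 12*z - 8 = (z - 2)^3

The numerator P(z) = z^2 - 1 has P(2) = 3 ≠ 0, so no factor of (z - 2) cancels.
Near z = 2 we can therefore write f(z) = g(z)/(z - 2)^3 with g analytic at 2 and g(2) ≠ 0 (g is just the numerator).

Hence z = 2 is a pole of order 3.

Final answer: 3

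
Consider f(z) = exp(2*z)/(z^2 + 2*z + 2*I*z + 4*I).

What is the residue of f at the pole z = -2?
Write f(z) = P(z)/Q(z) with P(z) = exp(2*z) and Q(z) = z^2 + 2*z + 2*I*z + 4*I.
The denominator factors as Q(z) = (z + 2*I)*(z + 2), so z = -2 is a simple zero of Q and P is analytic there; z = -2 is therefore a simple pole and
  Res(f, z₀) = P(z₀)/Q'(z₀).

Q'(z) = 2*z + 2 + 2*I, so Q'(-2) = -2 + 2*I.
P(-2) = exp(-4).

Res(f, -2) = (exp(-4))/(-2 + 2*I) = (-1/4 - I/4)*exp(-4)

Final answer: (-1/4 - I/4)*exp(-4)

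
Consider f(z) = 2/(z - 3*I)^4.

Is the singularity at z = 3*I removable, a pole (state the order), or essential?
pole of order 4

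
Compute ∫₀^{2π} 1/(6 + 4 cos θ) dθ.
Let J = ∫₀^{2π} dθ/(6 + 4 cos θ).
Put z = e^{iθ}: then cos θ = (z + 1/z)/2, dθ = dz/(iz), and z runs once counterclockwise around |z| = 1:
  J = ∮_{|z|=1} 1/(6 + 4*(z + 1/z)/2) · dz/(iz) = (2/i) ∮_{|z|=1} dz/(4*z^2 + 12*z + 4).
The roots of 4*z^2 + 12*z + 4 are z = (-6 ± sqrt(6^2 - 4^2))/4, with sqrt(20) = 2*sqrt(5); their product is 1, so only z₊ = -3/2 + sqrt(5)/2 lies inside the unit circle (z₋ = -3/2 - sqrt(5)/2 lies outside).
z₊ is a simple zero of q(z) = 4*z^2 + 12*z + 4, so Res(1/q, z₊) = 1/q'(z₊) with q'(z) = 8*z + 12; and q'(z₊) = 4*(z₊ - z₋) = 4*sqrt(5).
Therefore J = (2/i) · 2πi · 1/(4*sqrt(5)) = 2*pi/(2*sqrt(5)) = sqrt(5)*pi/5

Final answer: sqrt(5)*pi/5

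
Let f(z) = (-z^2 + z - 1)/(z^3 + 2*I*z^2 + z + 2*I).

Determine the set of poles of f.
The singularities of f are the zeros of the denominator. Factoring,
  z^3 + 2*I*z^2 + z + 2*I = (z + I)*(z + 2*I)*(z - I)
so the candidates are z = -I, z = -2*I, z = I.

Check the numerator P(z) = -z^2 + z - 1 at each one:
  P(-I) = -I ≠ 0, so z = -I is a (simple) pole.
  P(-2*I) = 3 - 2*I ≠ 0, so z = -2*I is a (simple) pole.
  P(I) = I ≠ 0, so z = I is a (simple) pole.

Poles of f: {-2*I, -I, I}

Final answer: {-2*I, -I, I}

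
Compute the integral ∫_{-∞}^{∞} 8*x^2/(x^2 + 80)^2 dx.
Let f(z) = 8*z^2/(z^2 + 80)^2. The denominator has no real zeros and deg Q - deg P = 2 ≥ 2, so the integral of f over the upper semicircle |z| = R tends to 0 as R → ∞. Closing the contour in the upper half-plane,
  ∫_{-∞}^{∞} f(x) dx = 2πi · Σ Res(f, z_k)  over the poles with Im z_k > 0.

Zeros of the denominator: z^2 + 80 = 0 gives z = ±4*sqrt(5)*I.
Upper half-plane: z = 4*sqrt(5)*I (a pole of order 2).

Write f(z) = g(z)/(z - 4*sqrt(5)*I)^2 with g(z) = 8*z^2/(z + 4*sqrt(5)*I)^2. For a double pole, Res(f, z₀) = g'(z₀):
  g'(z) = 64*sqrt(5)*I*z/(z + 4*sqrt(5)*I)^3
  Res(f, 4*sqrt(5)*I) = g'(4*sqrt(5)*I) = -sqrt(5)*I/10

∫_{-∞}^{∞} f(x) dx = 2πi · (-sqrt(5)*I/10) = sqrt(5)*pi/5

Final answer: sqrt(5)*pi/5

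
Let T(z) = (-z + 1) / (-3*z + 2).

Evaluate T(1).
0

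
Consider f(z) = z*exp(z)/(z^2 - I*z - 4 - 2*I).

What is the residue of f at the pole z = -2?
Write f(z) = P(z)/Q(z) with P(z) = z*exp(z) and Q(z) = z^2 - I*z - 4 - 2*I.
The denominator factors as Q(z) = (z + 2)*(z - 2 - I), so z = -2 is a simple zero of Q and P is analytic there; z = -2 is therefore a simple pole and
  Res(f, z₀) = P(z₀)/Q'(z₀).

Q'(z) = 2*z - I, so Q'(-2) = -4 - I.
P(-2) = -2*exp(-2).

Res(f, -2) = (-2*exp(-2))/(-4 - I) = (8/17 - 2*I/17)*exp(-2)

Final answer: (8/17 - 2*I/17)*exp(-2)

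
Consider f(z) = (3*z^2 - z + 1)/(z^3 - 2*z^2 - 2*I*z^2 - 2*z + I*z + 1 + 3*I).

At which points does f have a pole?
The singularities of f are the zeros of the denominator. Factoring,
  z^3 - 2*z^2 - 2*I*z^2 - 2*z + I*z + 1 + 3*I = (z - 2 - I)*(z - 1 - I)*(z + 1)
so the candidates are z = 2 + I, z = 1 + I, z = -1.

Check the numerator P(z) = 3*z^2 - z + 1 at each one:
  P(2 + I) = 8 + 11*I ≠ 0, so z = 2 + I is a (simple) pole.
  P(1 + I) = 5*I ≠ 0, so z = 1 + I is a (simple) pole.
  P(-1) = 5 ≠ 0, so z = -1 is a (simple) pole.

Poles of f: {-1, 1 + I, 2 + I}

Final answer: {-1, 1 + I, 2 + I}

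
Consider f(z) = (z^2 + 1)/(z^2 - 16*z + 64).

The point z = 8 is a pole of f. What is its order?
2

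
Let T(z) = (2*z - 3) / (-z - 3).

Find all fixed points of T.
T(z) = z means 2*z - 3 = z*(-z - 3), i.e.
  -z^2 - 5*z + 3 = 0.
Discriminant: (-5)^2 - 4*(-1)*(3) = 37, so the roots are real.
  z = (5 ± sqrt(37))/(2*(-1))
Fixed points: {-sqrt(37)/2 - 5/2, -5/2 + sqrt(37)/2}

Final answer: {-sqrt(37)/2 - 5/2, -5/2 + sqrt(37)/2}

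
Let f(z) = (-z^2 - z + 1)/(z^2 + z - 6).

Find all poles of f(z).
The singularities of f are the zeros of the denominator. Factoring,
  z^2 + z - 6 = (z - 2)*(z + 3)
so the candidates are z = 2, z = -3.

Check the numerator P(z) = -z^2 - z + 1 at each one:
  P(2) = -5 ≠ 0, so z = 2 is a (simple) pole.
  P(-3) = -5 ≠ 0, so z = -3 is a (simple) pole.

Poles of f: {-3, 2}

Final answer: {-3, 2}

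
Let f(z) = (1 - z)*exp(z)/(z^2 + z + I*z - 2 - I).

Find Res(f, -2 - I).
Write f(z) = P(z)/Q(z) with P(z) = (1 - z)*exp(z) and Q(z) = z^2 + z + I*z - 2 - I.
The denominator factors as Q(z) = (z - 1)*(z + 2 + I), so z = -2 - I is a simple zero of Q and P is analytic there; z = -2 - I is therefore a simple pole and
  Res(f, z₀) = P(z₀)/Q'(z₀).

Q'(z) = 2*z + 1 + I, so Q'(-2 - I) = -3 - I.
P(-2 - I) = (3 + I)*exp(-2 - I).

Res(f, -2 - I) = ((3 + I)*exp(-2 - I))/(-3 - I) = -exp(-2 - I)

Final answer: -exp(-2 - I)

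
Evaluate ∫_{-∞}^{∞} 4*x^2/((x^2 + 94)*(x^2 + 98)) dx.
Let f(z) = 4*z^2/((z^2 + 94)*(z^2 + 98)). The denominator has no real zeros and deg Q - deg P = 2 ≥ 2, so the integral of f over the upper semicircle |z| = R tends to 0 as R → ∞. Closing the contour in the upper half-plane,
  ∫_{-∞}^{∞} f(x) dx = 2πi · Σ Res(f, z_k)  over the poles with Im z_k > 0.

Zeros of the denominator: z^2 + 98 = 0 gives z = ±7*sqrt(2)*I; z^2 + 94 = 0 gives z = ±sqrt(94)*I.
Upper half-plane: z = 7*sqrt(2)*I, z = sqrt(94)*I (simple).

Each pole is a simple zero of Q(z) = z^4 + 192*z^2 + 9212, so Res(f, z₀) = P(z₀)/Q'(z₀) with P(z) = 4*z^2, Q'(z) = 4*z^3 + 384*z:
  Res(f, 7*sqrt(2)*I) = (-392)/(-56*sqrt(2)*I) = -7*sqrt(2)*I/2
  Res(f, sqrt(94)*I) = (-376)/(8*sqrt(94)*I) = sqrt(94)*I/2

Sum of residues: I*(-7*sqrt(2) + sqrt(94))/2
∫_{-∞}^{∞} f(x) dx = 2πi · (I*(-7*sqrt(2) + sqrt(94))/2) = pi*(-sqrt(94) + 7*sqrt(2))

Final answer: pi*(-sqrt(94) + 7*sqrt(2))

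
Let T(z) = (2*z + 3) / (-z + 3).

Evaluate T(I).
7/10 + 9*I/10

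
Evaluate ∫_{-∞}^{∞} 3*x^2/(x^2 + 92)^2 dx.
Let f(z) = 3*z^2/(z^2 + 92)^2. The denominator has no real zeros and deg Q - deg P = 2 ≥ 2, so the integral of f over the upper semicircle |z| = R tends to 0 as R → ∞. Closing the contour in the upper half-plane,
  ∫_{-∞}^{∞} f(x) dx = 2πi · Σ Res(f, z_k)  over the poles with Im z_k > 0.

Zeros of the denominator: z^2 + 92 = 0 gives z = ±2*sqrt(23)*I.
Upper half-plane: z = 2*sqrt(23)*I (a pole of order 2).

Write f(z) = g(z)/(z - 2*sqrt(23)*I)^2 with g(z) = 3*z^2/(z + 2*sqrt(23)*I)^2. For a double pole, Res(f, z₀) = g'(z₀):
  g'(z) = 12*sqrt(23)*I*z/(z + 2*sqrt(23)*I)^3
  Res(f, 2*sqrt(23)*I) = g'(2*sqrt(23)*I) = -3*sqrt(23)*I/184

∫_{-∞}^{∞} f(x) dx = 2πi · (-3*sqrt(23)*I/184) = 3*sqrt(23)*pi/92

Final answer: 3*sqrt(23)*pi/92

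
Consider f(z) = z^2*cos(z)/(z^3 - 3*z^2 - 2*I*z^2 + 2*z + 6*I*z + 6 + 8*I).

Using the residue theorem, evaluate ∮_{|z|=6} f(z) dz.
By the residue theorem, ∮_C f(z) dz = 2πi · (sum of the residues of f at the poles inside |z| = 6).

The denominator factors as (z - 1 - 3*I)*(z + 1)*(z - 3 + I), so the singularities of f are simple poles at z = 1 + 3*I, z = -1, z = 3 - I.
  |1 + 3*I|² = 10 < 36 = 6², so this pole is inside the contour.
  |-1|² = 1 < 36 = 6², so this pole is inside the contour.
  |3 - I|² = 10 < 36 = 6², so this pole is inside the contour.

With P(z) = z^2*cos(z) and Q(z) = z^3 - 3*z^2 - 2*I*z^2 + 2*z + 6*I*z + 6 + 8*I, each pole is simple, so Res(f, z₀) = P(z₀)/Q'(z₀) with Q'(z) = 3*z^2 - 6*z - 4*I*z + 2 + 6*I.
  Res(f, 1 + 3*I) = P(1 + 3*I)/Q'(1 + 3*I) = ((-8 + 6*I)*cos(1 + 3*I))/(-16 + 2*I) = (7/13 - 4*I/13)*cos(1 + 3*I)
  Res(f, -1) = P(-1)/Q'(-1) = (cos(1))/(11 + 10*I) = (11/221 - 10*I/221)*cos(1)
  Res(f, 3 - I) = P(3 - I)/Q'(3 - I) = ((8 - 6*I)*cos(3 - I))/(4 - 18*I) = (7/17 + 6*I/17)*cos(3 - I)

Sum of residues inside C: (7/13 - 4*I/13)*cos(1 + 3*I) + (7/17 + 6*I/17)*cos(3 - I) + (11/221 - 10*I/221)*cos(1)
∮_C f(z) dz = 2πi · ((7/13 - 4*I/13)*cos(1 + 3*I) + (7/17 + 6*I/17)*cos(3 - I) + (11/221 - 10*I/221)*cos(1)) = pi*(-12/17 + 14*I/17)*cos(3 - I) + pi*(20/221 + 22*I/221)*cos(1) + pi*(8/13 + 14*I/13)*cos(1 + 3*I)

Final answer: pi*(-12/17 + 14*I/17)*cos(3 - I) + pi*(20/221 + 22*I/221)*cos(1) + pi*(8/13 + 14*I/13)*cos(1 + 3*I)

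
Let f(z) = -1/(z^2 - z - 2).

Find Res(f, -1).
Write f(z) = P(z)/Q(z) with P(z) = -1 and Q(z) = z^2 - z - 2.
The denominator factors as Q(z) = (z + 1)*(z - 2), so z = -1 is a simple zero of Q and P is analytic there; z = -1 is therefore a simple pole and
  Res(f, z₀) = P(z₀)/Q'(z₀).

Q'(z) = 2*z - 1, so Q'(-1) = -3.
P(-1) = -1.

Res(f, -1) = (-1)/(-3) = 1/3

Final answer: 1/3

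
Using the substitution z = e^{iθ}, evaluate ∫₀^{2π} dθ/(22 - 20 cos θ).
Call the integral J. The integrand is 2π-periodic and we integrate over a full period, so shifting θ does not change the value (θ → θ + π flips the sign of the trig term). Hence
  J = ∫₀^{2π} dθ/(22 + 20 cos θ).
Put z = e^{iθ}: then cos θ = (z + 1/z)/2, dθ = dz/(iz), and z runs once counterclockwise around |z| = 1:
  J = ∮_{|z|=1} 1/(22 + 20*(z + 1/z)/2) · dz/(iz) = (2/i) ∮_{|z|=1} dz/(20*z^2 + 44*z + 20).
The roots of 20*z^2 + 44*z + 20 are z = (-22 ± sqrt(22^2 - 20^2))/20, with sqrt(84) = 2*sqrt(21); their product is 1, so only z₊ = -11/10 + sqrt(21)/10 lies inside the unit circle (z₋ = -11/10 - sqrt(21)/10 lies outside).
z₊ is a simple zero of q(z) = 20*z^2 + 44*z + 20, so Res(1/q, z₊) = 1/q'(z₊) with q'(z) = 40*z + 44; and q'(z₊) = 20*(z₊ - z₋) = 4*sqrt(21).
Therefore J = (2/i) · 2πi · 1/(4*sqrt(21)) = 2*pi/(2*sqrt(21)) = sqrt(21)*pi/21

Final answer: sqrt(21)*pi/21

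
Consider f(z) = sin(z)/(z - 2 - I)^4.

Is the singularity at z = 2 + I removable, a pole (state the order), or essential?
pole of order 4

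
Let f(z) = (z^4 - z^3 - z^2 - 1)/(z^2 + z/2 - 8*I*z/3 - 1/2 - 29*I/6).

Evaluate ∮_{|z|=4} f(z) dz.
pi*(1294/27 - 71*I/4)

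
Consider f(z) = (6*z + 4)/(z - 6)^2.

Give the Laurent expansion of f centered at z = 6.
40/(z - 6)^2 + 6/(z - 6)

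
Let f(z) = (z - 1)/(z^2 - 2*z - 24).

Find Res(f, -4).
Write f(z) = P(z)/Q(z) with P(z) = z - 1 and Q(z) = z^2 - 2*z - 24.
The denominator factors as Q(z) = (z + 4)*(z - 6), so z = -4 is a simple zero of Q and P is analytic there; z = -4 is therefore a simple pole and
  Res(f, z₀) = P(z₀)/Q'(z₀).

Q'(z) = 2*z - 2, so Q'(-4) = -10.
P(-4) = -5.

Res(f, -4) = (-5)/(-10) = 1/2

Final answer: 1/2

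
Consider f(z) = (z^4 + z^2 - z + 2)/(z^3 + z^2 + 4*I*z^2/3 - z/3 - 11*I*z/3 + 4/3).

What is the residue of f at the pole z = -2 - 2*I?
25/61 + 335*I/61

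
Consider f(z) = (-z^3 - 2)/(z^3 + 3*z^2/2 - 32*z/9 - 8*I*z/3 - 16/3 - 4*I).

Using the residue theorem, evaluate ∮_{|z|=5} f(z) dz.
3*I*pi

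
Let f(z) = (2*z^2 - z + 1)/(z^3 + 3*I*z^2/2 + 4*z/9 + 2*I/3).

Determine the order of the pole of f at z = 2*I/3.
Factor the denominator:
  z^3 + 3*I*z^2/2 + 4*z/9 + 2*I/3 = (z - 2*I/3)*(z + 2*I/3)*(z + 3*I/2)

The numerator P(z) = 2*z^2 - z + 1 has P(2*I/3) = 1/9 - 2*I/3 ≠ 0, so no factor of (z - 2*I/3) cancels.
Near z = 2*I/3 we can therefore write f(z) = g(z)/(z - 2*I/3) with g analytic at 2*I/3 and g(2*I/3) ≠ 0 (g is the numerator divided by the remaining denominator factors).

Hence z = 2*I/3 is a pole of order 1.

Final answer: 1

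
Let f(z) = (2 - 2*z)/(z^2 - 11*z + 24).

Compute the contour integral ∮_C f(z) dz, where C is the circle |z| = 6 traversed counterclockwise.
By the residue theorem, ∮_C f(z) dz = 2πi · (sum of the residues of f at the poles inside |z| = 6).

The denominator factors as (z - 3)*(z - 8), so the singularities of f are simple poles at z = 3, z = 8.
  |3|² = 9 < 36 = 6², so this pole is inside the contour.
  |8|² = 64 > 36 = 6², so this pole is outside the contour.

With P(z) = 2 - 2*z and Q(z) = z^2 - 11*z + 24, each pole is simple, so Res(f, z₀) = P(z₀)/Q'(z₀) with Q'(z) = 2*z - 11.
  Res(f, 3) = P(3)/Q'(3) = (-4)/(-5) = 4/5

∮_C f(z) dz = 2πi · (4/5) = 8*I*pi/5

Final answer: 8*I*pi/5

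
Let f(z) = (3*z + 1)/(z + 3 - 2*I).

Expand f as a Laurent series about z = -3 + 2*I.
(-8 + 6*I)/(z + 3 - 2*I) + 3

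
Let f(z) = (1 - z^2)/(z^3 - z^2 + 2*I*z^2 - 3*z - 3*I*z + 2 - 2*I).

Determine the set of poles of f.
{-1 - I, -I, 2}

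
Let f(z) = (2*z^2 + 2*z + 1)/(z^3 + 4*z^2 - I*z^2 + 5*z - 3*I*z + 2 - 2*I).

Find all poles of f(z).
{-2, -1, -1 + I}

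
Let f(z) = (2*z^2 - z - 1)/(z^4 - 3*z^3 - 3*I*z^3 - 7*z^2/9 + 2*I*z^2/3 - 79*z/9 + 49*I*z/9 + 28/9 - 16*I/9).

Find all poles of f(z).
{-1 - I, 1/3, 2/3 + 2*I, 3 + 2*I}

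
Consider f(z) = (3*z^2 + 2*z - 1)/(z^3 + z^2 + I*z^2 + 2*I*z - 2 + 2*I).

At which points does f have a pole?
The singularities of f are the zeros of the denominator. Factoring,
  z^3 + z^2 + I*z^2 + 2*I*z - 2 + 2*I = (z + 1 - I)*(z + 1 + I)*(z - 1 + I)
so the candidates are z = -1 + I, z = -1 - I, z = 1 - I.

Check the numerator P(z) = 3*z^2 + 2*z - 1 at each one:
  P(-1 + I) = -3 - 4*I ≠ 0, so z = -1 + I is a (simple) pole.
  P(-1 - I) = -3 + 4*I ≠ 0, so z = -1 - I is a (simple) pole.
  P(1 - I) = 1 - 8*I ≠ 0, so z = 1 - I is a (simple) pole.

Poles of f: {-1 - I, -1 + I, 1 - I}

Final answer: {-1 - I, -1 + I, 1 - I}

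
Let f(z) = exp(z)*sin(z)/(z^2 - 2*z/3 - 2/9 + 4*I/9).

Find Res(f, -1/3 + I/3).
Write f(z) = P(z)/Q(z) with P(z) = exp(z)*sin(z) and Q(z) = z^2 - 2*z/3 - 2/9 + 4*I/9.
The denominator factors as Q(z) = (z + 1/3 - I/3)*(z - 1 + I/3), so z = -1/3 + I/3 is a simple zero of Q and P is analytic there; z = -1/3 + I/3 is therefore a simple pole and
  Res(f, z₀) = P(z₀)/Q'(z₀).

Q'(z) = 2*z - 2/3, so Q'(-1/3 + I/3) = -4/3 + 2*I/3.
P(-1/3 + I/3) = -exp(-1/3 + I/3)*sin(1/3 - I/3).

Res(f, -1/3 + I/3) = (-exp(-1/3 + I/3)*sin(1/3 - I/3))/(-4/3 + 2*I/3) = (3/5 + 3*I/10)*exp(-1/3 + I/3)*sin(1/3 - I/3)

Final answer: (3/5 + 3*I/10)*exp(-1/3 + I/3)*sin(1/3 - I/3)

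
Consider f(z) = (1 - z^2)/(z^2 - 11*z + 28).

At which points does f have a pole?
The singularities of f are the zeros of the denominator. Factoring,
  z^2 - 11*z + 28 = (z - 4)*(z - 7)
so the candidates are z = 4, z = 7.

Check the numerator P(z) = 1 - z^2 at each one:
  P(4) = -15 ≠ 0, so z = 4 is a (simple) pole.
  P(7) = -48 ≠ 0, so z = 7 is a (simple) pole.

Poles of f: {4, 7}

Final answer: {4, 7}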